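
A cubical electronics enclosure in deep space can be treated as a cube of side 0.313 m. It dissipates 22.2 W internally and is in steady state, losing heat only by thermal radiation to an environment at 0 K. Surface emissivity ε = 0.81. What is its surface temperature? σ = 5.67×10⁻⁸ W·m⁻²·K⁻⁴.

Steady state: internal power = radiated power, P = εσA T⁴.
Radiating area A = 6L² = 0.5878 m².
T⁴ = P/(εσA) = 22.2/(0.81·5.67×10⁻⁸·0.5878) = 8.223×10⁸ K⁴.
T = (8.223×10⁸)^(1/4).

T ≈ 169 K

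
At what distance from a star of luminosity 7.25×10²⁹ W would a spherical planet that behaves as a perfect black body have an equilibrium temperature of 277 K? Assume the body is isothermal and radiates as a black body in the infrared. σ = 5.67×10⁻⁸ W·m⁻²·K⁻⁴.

For an isothermal black-emitting sphere, (1−a)S·πr² = σ·4πr²·T⁴ ⇒ S = 4σT⁴/(1−a).
S = 4·5.67×10⁻⁸·(277)⁴/1.00 = 1335 W/m².
Flux falls as S = L/(4πd²), so d = √(L/(4πS)) = √(7.25×10²⁹/(4π·1335)).

d ≈ 6.57×10¹² m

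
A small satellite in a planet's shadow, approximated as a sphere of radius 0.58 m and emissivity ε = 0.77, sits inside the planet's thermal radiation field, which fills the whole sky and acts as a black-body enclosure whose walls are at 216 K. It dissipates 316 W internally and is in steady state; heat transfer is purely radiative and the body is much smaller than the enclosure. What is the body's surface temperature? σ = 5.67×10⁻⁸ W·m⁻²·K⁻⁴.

For a small grey body in a large enclosure, net radiated power = εσA(T⁴ − T_w⁴).
Steady state: P = εσA(T⁴ − T_w⁴) with A = 4πr² = 4.227 m².
T⁴ = P/(εσA) + T_w⁴ = 316/(0.77·5.67×10⁻⁸·4.227) + (216)⁴
    = 1.712×10⁹ + 2.177×10⁹ = 3.889×10⁹ K⁴.

T ≈ 250 K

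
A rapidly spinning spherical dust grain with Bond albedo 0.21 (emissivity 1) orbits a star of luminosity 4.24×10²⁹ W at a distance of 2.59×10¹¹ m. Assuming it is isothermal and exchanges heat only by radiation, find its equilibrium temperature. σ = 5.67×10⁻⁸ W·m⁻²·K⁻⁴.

First find the stellar flux at distance d: S = L/(4πd²) = 4.24×10²⁹/(4π·(2.59×10¹¹)²) = 5.030×10⁵ W/m².
For an isothermal sphere, absorbed (1−a)S·πr² = emitted σ·4πr²·T⁴, so T⁴ = (1−a)S/(4σ).
T⁴ = 0.790·5.030×10⁵/(4·5.67×10⁻⁸) = 1.752×10¹² K⁴.

T ≈ 1150 K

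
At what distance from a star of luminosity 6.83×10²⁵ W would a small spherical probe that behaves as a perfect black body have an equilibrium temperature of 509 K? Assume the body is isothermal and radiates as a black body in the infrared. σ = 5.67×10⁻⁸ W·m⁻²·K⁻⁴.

For an isothermal black-emitting sphere, (1−a)S·πr² = σ·4πr²·T⁴ ⇒ S = 4σT⁴/(1−a).
S = 4·5.67×10⁻⁸·(509)⁴/1.00 = 15220 W/m².
Flux falls as S = L/(4πd²), so d = √(L/(4πS)) = √(6.83×10²⁵/(4π·15220)).

d ≈ 1.89×10¹⁰ m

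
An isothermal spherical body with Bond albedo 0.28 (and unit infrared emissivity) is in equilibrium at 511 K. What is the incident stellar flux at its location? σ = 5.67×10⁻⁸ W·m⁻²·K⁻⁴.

(1−a)S·πr² = σ·4πr²·T⁴ ⇒ S = 4σT⁴/(1−a).
S = 4·5.67×10⁻⁸·6.818×10¹⁰/0.720.

S ≈ 21500 W/m²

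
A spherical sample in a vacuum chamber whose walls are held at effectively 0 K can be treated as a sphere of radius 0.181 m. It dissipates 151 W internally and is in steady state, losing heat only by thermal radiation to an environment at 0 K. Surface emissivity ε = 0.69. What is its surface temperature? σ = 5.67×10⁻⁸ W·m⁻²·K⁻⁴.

T ≈ 311 K

Steady state: internal power = radiated power, P = εσA T⁴.
Radiating area A = 4πr² = 0.4117 m².
T⁴ = P/(εσA) = 151/(0.69·5.67×10⁻⁸·0.4117) = 9.375×10⁹ K⁴.
T = (9.375×10⁹)^(1/4).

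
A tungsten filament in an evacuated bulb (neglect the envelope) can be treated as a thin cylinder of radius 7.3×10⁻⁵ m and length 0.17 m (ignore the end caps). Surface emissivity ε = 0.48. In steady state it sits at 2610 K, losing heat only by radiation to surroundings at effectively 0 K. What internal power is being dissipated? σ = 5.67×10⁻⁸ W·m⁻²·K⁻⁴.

P ≈ 98.5 W

Steady state: P = εσA T⁴.
A = 2πrL = 7.797×10⁻⁵ m²; T⁴ = (2610)⁴ = 4.640×10¹³ K⁴.
P = 0.48 × 5.67×10⁻⁸ × 7.797×10⁻⁵ × 4.640×10¹³.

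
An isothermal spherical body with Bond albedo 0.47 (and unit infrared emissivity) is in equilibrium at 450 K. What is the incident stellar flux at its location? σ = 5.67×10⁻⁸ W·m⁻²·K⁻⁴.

(1−a)S·πr² = σ·4πr²·T⁴ ⇒ S = 4σT⁴/(1−a).
S = 4·5.67×10⁻⁸·4.101×10¹⁰/0.530.

S ≈ 17500 W/m²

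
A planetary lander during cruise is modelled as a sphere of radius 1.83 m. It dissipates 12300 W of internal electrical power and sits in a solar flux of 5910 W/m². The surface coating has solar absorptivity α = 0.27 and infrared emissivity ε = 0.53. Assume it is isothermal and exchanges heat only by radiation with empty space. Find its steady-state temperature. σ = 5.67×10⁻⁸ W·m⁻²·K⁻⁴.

T ≈ 389 K

At steady state, absorbed solar power + internal power = radiated power.
Absorbed: α·S·A_cross = 0.27·5910·10.52 = 16790 W (cross-section πr²).
Total input = 16790 + 12300 = 29090 W.
Radiated: εσ·A_surf·T⁴ with A_surf = 4πr² = 42.08 m².
T⁴ = 29090/(0.53·5.67×10⁻⁸·42.08) = 2.300×10¹⁰ K⁴.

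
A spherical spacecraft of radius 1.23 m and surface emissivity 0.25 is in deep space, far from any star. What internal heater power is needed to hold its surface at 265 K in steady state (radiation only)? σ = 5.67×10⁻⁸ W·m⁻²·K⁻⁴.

P ≈ 1330 W

P = εσ·4πr²·T⁴.
4πr² = 19.01 m²; T⁴ = 4.932×10⁹ K⁴.
P = 0.25·5.67×10⁻⁸·19.01·4.932×10⁹.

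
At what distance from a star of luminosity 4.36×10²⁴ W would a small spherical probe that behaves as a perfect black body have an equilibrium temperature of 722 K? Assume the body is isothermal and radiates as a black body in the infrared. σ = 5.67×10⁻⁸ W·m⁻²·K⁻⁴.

d ≈ 2.37×10⁹ m

For an isothermal black-emitting sphere, (1−a)S·πr² = σ·4πr²·T⁴ ⇒ S = 4σT⁴/(1−a).
S = 4·5.67×10⁻⁸·(722)⁴/1.00 = 61630 W/m².
Flux falls as S = L/(4πd²), so d = √(L/(4πS)) = √(4.36×10²⁴/(4π·61630)).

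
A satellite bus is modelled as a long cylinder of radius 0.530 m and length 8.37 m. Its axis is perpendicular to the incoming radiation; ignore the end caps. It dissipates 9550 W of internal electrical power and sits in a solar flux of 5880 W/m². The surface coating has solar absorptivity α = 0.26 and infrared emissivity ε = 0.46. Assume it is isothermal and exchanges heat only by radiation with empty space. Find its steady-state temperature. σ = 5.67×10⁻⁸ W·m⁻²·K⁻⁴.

T ≈ 422 K

At steady state, absorbed solar power + internal power = radiated power.
Absorbed: α·S·A_cross = 0.26·5880·8.872 = 13560 W (cross-section 2rL).
Total input = 13560 + 9550 = 23110 W.
Radiated: εσ·A_surf·T⁴ with A_surf = 2πrL = 27.87 m².
T⁴ = 23110/(0.46·5.67×10⁻⁸·27.87) = 3.179×10¹⁰ K⁴.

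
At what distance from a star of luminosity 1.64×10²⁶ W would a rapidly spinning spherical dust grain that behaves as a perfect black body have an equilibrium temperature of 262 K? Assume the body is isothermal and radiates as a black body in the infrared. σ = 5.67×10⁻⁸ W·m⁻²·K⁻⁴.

For an isothermal black-emitting sphere, (1−a)S·πr² = σ·4πr²·T⁴ ⇒ S = 4σT⁴/(1−a).
S = 4·5.67×10⁻⁸·(262)⁴/1.00 = 1069 W/m².
Flux falls as S = L/(4πd²), so d = √(L/(4πS)) = √(1.64×10²⁶/(4π·1069)).

d ≈ 1.11×10¹¹ m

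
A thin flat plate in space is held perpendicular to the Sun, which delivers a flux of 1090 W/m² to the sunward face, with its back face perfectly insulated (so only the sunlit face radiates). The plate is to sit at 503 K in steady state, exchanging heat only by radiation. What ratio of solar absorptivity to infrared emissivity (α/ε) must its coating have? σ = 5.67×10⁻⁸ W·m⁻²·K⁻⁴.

α/ε ≈ 3.33

Balance: αS·A = εσ·1A·T⁴ ⇒ α/ε = σT⁴/S.
α/ε = 5.67×10⁻⁸·(503)⁴/1090 = 5.67×10⁻⁸·6.401×10¹⁰/1090.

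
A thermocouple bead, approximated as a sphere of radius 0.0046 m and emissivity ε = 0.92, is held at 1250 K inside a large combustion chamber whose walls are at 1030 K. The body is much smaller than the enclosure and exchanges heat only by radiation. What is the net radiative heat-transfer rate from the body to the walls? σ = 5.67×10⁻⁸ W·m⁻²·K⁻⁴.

P_net ≈ 18.3 W

For a small grey body in a large enclosure: P_net = εσA(T_body⁴ − T_wall⁴).
A = 4πr² = 2.659×10⁻⁴ m²; T_body⁴ − T_wall⁴ = 2.441×10¹² − 1.126×10¹² = 1.316×10¹² K⁴.
|P_net| = 0.92·5.67×10⁻⁸·2.659×10⁻⁴·1.316×10¹².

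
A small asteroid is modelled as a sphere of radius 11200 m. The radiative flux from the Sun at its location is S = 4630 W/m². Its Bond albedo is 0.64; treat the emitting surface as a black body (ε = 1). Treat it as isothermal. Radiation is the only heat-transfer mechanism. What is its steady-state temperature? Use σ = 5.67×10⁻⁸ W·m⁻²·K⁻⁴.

T ≈ 293 K

At equilibrium, absorbed power = emitted power.
Absorbing cross-section = πr² = 3.941×10⁸ m²; emitting surface = 4πr² = 1.576×10⁹ m² (ratio 4).
(1−a)S·A_cross = εσ·A_surf·T⁴  ⇒  T⁴ = (1−a)S/(4σ).
T⁴ = 0.360·4630/(4·5.67×10⁻⁸) = 7.349×10⁹ K⁴.
T = (7.349×10⁹)^(1/4).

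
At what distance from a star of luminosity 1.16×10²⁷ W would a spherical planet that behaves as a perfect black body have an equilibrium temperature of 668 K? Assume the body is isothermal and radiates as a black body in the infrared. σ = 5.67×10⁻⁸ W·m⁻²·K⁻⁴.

d ≈ 4.52×10¹⁰ m

For an isothermal black-emitting sphere, (1−a)S·πr² = σ·4πr²·T⁴ ⇒ S = 4σT⁴/(1−a).
S = 4·5.67×10⁻⁸·(668)⁴/1.00 = 45160 W/m².
Flux falls as S = L/(4πd²), so d = √(L/(4πS)) = √(1.16×10²⁷/(4π·45160)).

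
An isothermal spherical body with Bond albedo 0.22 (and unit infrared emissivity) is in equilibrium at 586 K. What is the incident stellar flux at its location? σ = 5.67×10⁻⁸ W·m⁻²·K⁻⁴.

(1−a)S·πr² = σ·4πr²·T⁴ ⇒ S = 4σT⁴/(1−a).
S = 4·5.67×10⁻⁸·1.179×10¹¹/0.780.

S ≈ 34300 W/m²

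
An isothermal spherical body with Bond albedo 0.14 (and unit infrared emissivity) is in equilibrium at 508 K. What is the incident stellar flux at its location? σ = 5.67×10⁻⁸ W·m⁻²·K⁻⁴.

S ≈ 17600 W/m²

(1−a)S·πr² = σ·4πr²·T⁴ ⇒ S = 4σT⁴/(1−a).
S = 4·5.67×10⁻⁸·6.660×10¹⁰/0.860.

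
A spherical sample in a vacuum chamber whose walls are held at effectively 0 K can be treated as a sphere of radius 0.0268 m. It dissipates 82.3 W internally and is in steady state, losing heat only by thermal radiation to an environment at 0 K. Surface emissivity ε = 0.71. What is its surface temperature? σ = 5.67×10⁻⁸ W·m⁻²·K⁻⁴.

Steady state: internal power = radiated power, P = εσA T⁴.
Radiating area A = 4πr² = 0.009026 m².
T⁴ = P/(εσA) = 82.3/(0.71·5.67×10⁻⁸·0.009026) = 2.265×10¹¹ K⁴.
T = (2.265×10¹¹)^(1/4).

T ≈ 690 K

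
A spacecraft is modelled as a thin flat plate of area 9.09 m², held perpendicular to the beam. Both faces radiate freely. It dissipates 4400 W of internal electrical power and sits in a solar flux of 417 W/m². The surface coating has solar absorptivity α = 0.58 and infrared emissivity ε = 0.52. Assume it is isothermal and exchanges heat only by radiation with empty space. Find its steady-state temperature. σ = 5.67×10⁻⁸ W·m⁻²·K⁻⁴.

T ≈ 333 K

At steady state, absorbed solar power + internal power = radiated power.
Absorbed: α·S·A_cross = 0.58·417·9.090 = 2199 W (cross-section A).
Total input = 2199 + 4400 = 6599 W.
Radiated: εσ·A_surf·T⁴ with A_surf = 2A = 18.18 m².
T⁴ = 6599/(0.52·5.67×10⁻⁸·18.18) = 1.231×10¹⁰ K⁴.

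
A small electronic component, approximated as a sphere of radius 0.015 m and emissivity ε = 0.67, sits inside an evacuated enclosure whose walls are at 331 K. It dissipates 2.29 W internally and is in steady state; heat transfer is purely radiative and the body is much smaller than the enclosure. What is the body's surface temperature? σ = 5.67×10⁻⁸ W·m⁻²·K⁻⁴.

For a small grey body in a large enclosure, net radiated power = εσA(T⁴ − T_w⁴).
Steady state: P = εσA(T⁴ − T_w⁴) with A = 4πr² = 0.002827 m².
T⁴ = P/(εσA) + T_w⁴ = 2.29/(0.67·5.67×10⁻⁸·0.002827) + (331)⁴
    = 2.132×10¹⁰ + 1.200×10¹⁰ = 3.332×10¹⁰ K⁴.

T ≈ 427 K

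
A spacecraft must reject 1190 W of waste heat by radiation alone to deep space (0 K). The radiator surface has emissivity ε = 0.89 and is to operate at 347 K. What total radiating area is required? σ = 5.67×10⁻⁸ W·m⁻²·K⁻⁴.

P = εσA T⁴ ⇒ A = P/(εσT⁴).
T⁴ = 1.450×10¹⁰ K⁴.
A = 1190/(0.89 × 5.67×10⁻⁸ × 1.450×10¹⁰).

A ≈ 1.63 m²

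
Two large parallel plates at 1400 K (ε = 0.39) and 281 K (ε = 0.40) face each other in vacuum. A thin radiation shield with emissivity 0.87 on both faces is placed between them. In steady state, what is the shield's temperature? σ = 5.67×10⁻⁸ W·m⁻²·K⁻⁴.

In steady state the net flux on the hot side equals that on the cold side.
σ(T₁⁴−T_s⁴)/D₁ = σ(T_s⁴−T₂⁴)/D₂, with D₁ = 1/ε₁+1/ε_s−1 = 2.714, D₂ = 1/ε_s+1/ε₂−1 = 2.649.
Solve for T_s⁴: T_s⁴ = (D₂·T₁⁴ + D₁·T₂⁴)/(D₁+D₂) = 1.901×10¹² K⁴.

T_s ≈ 1170 K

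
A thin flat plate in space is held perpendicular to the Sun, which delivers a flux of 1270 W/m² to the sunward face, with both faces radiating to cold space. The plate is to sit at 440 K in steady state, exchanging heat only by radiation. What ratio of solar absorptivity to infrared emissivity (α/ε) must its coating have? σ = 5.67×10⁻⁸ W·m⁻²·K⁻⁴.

Balance: αS·A = εσ·2A·T⁴ ⇒ α/ε = 2σT⁴/S.
α/ε = 2·5.67×10⁻⁸·(440)⁴/1270 = 2·5.67×10⁻⁸·3.748×10¹⁰/1270.

α/ε ≈ 3.35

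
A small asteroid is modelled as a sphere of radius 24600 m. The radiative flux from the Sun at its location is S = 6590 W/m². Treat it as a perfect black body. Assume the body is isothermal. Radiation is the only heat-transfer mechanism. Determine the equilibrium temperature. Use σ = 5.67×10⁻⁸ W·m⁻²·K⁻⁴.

T ≈ 413 K

At equilibrium, absorbed power = emitted power.
Absorbing cross-section = πr² = 1.901×10⁹ m²; emitting surface = 4πr² = 7.605×10⁹ m² (ratio 4).
S·A_cross = εσ·A_surf·T⁴  ⇒  T⁴ = S/(4σ).
T⁴ = 1.00·6590/(4·5.67×10⁻⁸) = 2.906×10¹⁰ K⁴.
T = (2.906×10¹⁰)^(1/4).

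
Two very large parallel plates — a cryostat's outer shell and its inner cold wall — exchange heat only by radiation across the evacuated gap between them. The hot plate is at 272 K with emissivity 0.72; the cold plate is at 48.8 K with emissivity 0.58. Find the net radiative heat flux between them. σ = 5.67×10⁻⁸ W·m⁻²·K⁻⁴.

For two infinite grey parallel plates, q = σ(T₁⁴ − T₂⁴)/(1/ε₁ + 1/ε₂ − 1).
T₁⁴ − T₂⁴ = 5.474×10⁹ − 5.671×10⁶ = 5.468×10⁹ K⁴.
1/ε₁ + 1/ε₂ − 1 = 1.389 + 1.724 − 1 = 2.113.
q = 5.67×10⁻⁸ × 5.468×10⁹ / 2.113.

q ≈ 147 W/m²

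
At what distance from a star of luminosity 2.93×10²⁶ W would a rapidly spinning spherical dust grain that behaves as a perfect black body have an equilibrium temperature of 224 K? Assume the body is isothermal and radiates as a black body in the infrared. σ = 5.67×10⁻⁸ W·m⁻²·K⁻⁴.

d ≈ 2.02×10¹¹ m

For an isothermal black-emitting sphere, (1−a)S·πr² = σ·4πr²·T⁴ ⇒ S = 4σT⁴/(1−a).
S = 4·5.67×10⁻⁸·(224)⁴/1.00 = 571.0 W/m².
Flux falls as S = L/(4πd²), so d = √(L/(4πS)) = √(2.93×10²⁶/(4π·571.0)).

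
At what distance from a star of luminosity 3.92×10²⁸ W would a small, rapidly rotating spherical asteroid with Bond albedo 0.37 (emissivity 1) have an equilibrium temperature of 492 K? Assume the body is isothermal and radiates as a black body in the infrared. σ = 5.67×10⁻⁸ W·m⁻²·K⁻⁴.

For an isothermal black-emitting sphere, (1−a)S·πr² = σ·4πr²·T⁴ ⇒ S = 4σT⁴/(1−a).
S = 4·5.67×10⁻⁸·(492)⁴/0.630 = 21090 W/m².
Flux falls as S = L/(4πd²), so d = √(L/(4πS)) = √(3.92×10²⁸/(4π·21090)).

d ≈ 3.85×10¹¹ m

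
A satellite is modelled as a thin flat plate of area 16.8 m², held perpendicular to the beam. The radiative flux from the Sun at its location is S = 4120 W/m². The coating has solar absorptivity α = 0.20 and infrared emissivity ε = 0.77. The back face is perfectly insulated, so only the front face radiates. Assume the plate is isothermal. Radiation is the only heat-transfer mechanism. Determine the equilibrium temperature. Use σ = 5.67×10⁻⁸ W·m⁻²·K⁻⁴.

At equilibrium, absorbed power = emitted power.
Absorbing cross-section = A = 16.80 m²; emitting surface = A = 16.80 m² (ratio 1).
αS·A_cross = εσ·A_surf·T⁴  ⇒  T⁴ = αS/(ε·1σ).
T⁴ = 0.200·4120/(0.77·1·5.67×10⁻⁸) = 1.887×10¹⁰ K⁴.
T = (1.887×10¹⁰)^(1/4).

T ≈ 371 K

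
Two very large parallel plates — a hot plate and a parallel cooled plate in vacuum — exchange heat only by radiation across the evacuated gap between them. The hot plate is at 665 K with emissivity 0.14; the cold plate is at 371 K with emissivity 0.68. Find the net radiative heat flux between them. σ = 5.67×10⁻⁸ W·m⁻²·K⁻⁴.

For two infinite grey parallel plates, q = σ(T₁⁴ − T₂⁴)/(1/ε₁ + 1/ε₂ − 1).
T₁⁴ − T₂⁴ = 1.956×10¹¹ − 1.895×10¹⁰ = 1.766×10¹¹ K⁴.
1/ε₁ + 1/ε₂ − 1 = 7.143 + 1.471 − 1 = 7.613.
q = 5.67×10⁻⁸ × 1.766×10¹¹ / 7.613.

q ≈ 1320 W/m²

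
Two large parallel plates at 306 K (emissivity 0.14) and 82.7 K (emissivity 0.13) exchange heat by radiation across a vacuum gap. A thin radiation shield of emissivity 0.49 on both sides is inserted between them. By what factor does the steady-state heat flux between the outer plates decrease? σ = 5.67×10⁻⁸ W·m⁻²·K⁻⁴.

factor ≈ 1.22

Without shield: q₀ = σΔ(T⁴)/(1/ε₁+1/ε₂−1) with denominator 13.84.
With shield the two gaps are in series; the resistances add: (1/ε₁+1/ε_s−1)+(1/ε_s+1/ε₂−1) = 8.184+8.733 = 16.92.
Heat-flux ratio q₀/q = 16.92/13.84.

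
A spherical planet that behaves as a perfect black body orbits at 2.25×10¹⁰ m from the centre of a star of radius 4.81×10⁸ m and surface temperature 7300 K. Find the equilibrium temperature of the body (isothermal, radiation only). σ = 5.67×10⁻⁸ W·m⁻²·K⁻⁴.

The star's surface emits σT_*⁴; at distance d the flux is S = σT_*⁴(R_*/d)².
S = 5.67×10⁻⁸·(7300)⁴·(4.81×10⁸/2.25×10¹⁰)² = 73590 W/m².
For an isothermal sphere T⁴ = (1−a)S/(4σ) = 3.245×10¹¹ K⁴.

T ≈ 755 K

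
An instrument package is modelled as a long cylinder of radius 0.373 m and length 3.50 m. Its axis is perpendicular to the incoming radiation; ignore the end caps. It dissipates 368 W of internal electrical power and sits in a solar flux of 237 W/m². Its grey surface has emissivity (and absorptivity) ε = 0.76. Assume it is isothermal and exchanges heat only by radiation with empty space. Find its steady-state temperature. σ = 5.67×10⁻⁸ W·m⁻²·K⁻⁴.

At steady state, absorbed solar power + internal power = radiated power.
Absorbed: α·S·A_cross = 0.76·237·2.611 = 470.3 W (cross-section 2rL).
Total input = 470.3 + 368 = 838.3 W.
Radiated: εσ·A_surf·T⁴ with A_surf = 2πrL = 8.203 m².
T⁴ = 838.3/(0.76·5.67×10⁻⁸·8.203) = 2.372×10⁹ K⁴.

T ≈ 221 K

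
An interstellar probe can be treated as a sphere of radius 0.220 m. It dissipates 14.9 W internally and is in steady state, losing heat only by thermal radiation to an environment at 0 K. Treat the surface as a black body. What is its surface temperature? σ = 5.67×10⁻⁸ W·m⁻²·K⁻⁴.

Steady state: internal power = radiated power, P = εσA T⁴.
Radiating area A = 4πr² = 0.6082 m².
T⁴ = P/(εσA) = 14.9/(1.0·5.67×10⁻⁸·0.6082) = 4.321×10⁸ K⁴.
T = (4.321×10⁸)^(1/4).

T ≈ 144 K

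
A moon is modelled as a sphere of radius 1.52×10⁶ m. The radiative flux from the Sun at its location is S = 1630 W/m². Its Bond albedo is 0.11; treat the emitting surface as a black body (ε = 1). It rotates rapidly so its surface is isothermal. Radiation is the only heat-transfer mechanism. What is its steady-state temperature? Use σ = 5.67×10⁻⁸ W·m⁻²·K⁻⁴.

T ≈ 283 K

At equilibrium, absorbed power = emitted power.
Absorbing cross-section = πr² = 7.258×10¹² m²; emitting surface = 4πr² = 2.903×10¹³ m² (ratio 4).
(1−a)S·A_cross = εσ·A_surf·T⁴  ⇒  T⁴ = (1−a)S/(4σ).
T⁴ = 0.890·1630/(4·5.67×10⁻⁸) = 6.396×10⁹ K⁴.
T = (6.396×10⁹)^(1/4).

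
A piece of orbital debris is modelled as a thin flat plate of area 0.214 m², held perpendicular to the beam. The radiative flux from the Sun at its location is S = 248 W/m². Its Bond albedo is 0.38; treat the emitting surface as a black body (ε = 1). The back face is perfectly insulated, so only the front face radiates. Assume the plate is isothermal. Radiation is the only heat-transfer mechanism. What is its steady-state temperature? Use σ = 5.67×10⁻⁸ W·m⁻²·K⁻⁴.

T ≈ 228 K

At equilibrium, absorbed power = emitted power.
Absorbing cross-section = A = 0.2140 m²; emitting surface = A = 0.2140 m² (ratio 1).
(1−a)S·A_cross = εσ·A_surf·T⁴  ⇒  T⁴ = (1−a)S/(1σ).
T⁴ = 0.620·248/(1·5.67×10⁻⁸) = 2.712×10⁹ K⁴.
T = (2.712×10⁹)^(1/4).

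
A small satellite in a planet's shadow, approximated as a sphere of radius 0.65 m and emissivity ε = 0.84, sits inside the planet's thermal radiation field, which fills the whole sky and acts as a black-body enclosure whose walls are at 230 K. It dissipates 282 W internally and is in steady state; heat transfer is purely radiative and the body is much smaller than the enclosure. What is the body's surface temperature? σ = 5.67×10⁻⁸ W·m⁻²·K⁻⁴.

T ≈ 250 K

For a small grey body in a large enclosure, net radiated power = εσA(T⁴ − T_w⁴).
Steady state: P = εσA(T⁴ − T_w⁴) with A = 4πr² = 5.309 m².
T⁴ = P/(εσA) + T_w⁴ = 282/(0.84·5.67×10⁻⁸·5.309) + (230)⁴
    = 1.115×10⁹ + 2.798×10⁹ = 3.914×10⁹ K⁴.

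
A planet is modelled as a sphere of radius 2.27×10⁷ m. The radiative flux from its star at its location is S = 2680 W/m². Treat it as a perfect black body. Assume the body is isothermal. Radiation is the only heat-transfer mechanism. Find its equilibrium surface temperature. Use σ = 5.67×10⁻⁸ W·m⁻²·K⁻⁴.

At equilibrium, absorbed power = emitted power.
Absorbing cross-section = πr² = 1.619×10¹⁵ m²; emitting surface = 4πr² = 6.475×10¹⁵ m² (ratio 4).
S·A_cross = εσ·A_surf·T⁴  ⇒  T⁴ = S/(4σ).
T⁴ = 1.00·2680/(4·5.67×10⁻⁸) = 1.182×10¹⁰ K⁴.
T = (1.182×10¹⁰)^(1/4).

T ≈ 330 K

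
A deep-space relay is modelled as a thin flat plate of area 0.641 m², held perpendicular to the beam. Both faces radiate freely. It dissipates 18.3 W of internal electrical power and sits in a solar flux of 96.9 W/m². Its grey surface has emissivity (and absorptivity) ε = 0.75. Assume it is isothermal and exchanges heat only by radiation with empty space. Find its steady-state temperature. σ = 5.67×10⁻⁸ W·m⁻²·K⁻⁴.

At steady state, absorbed solar power + internal power = radiated power.
Absorbed: α·S·A_cross = 0.75·96.9·0.6410 = 46.58 W (cross-section A).
Total input = 46.58 + 18.3 = 64.88 W.
Radiated: εσ·A_surf·T⁴ with A_surf = 2A = 1.282 m².
T⁴ = 64.88/(0.75·5.67×10⁻⁸·1.282) = 1.190×10⁹ K⁴.

T ≈ 186 K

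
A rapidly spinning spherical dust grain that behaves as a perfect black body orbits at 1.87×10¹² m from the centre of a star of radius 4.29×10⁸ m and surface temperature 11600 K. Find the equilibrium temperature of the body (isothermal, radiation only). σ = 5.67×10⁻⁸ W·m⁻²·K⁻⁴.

The star's surface emits σT_*⁴; at distance d the flux is S = σT_*⁴(R_*/d)².
S = 5.67×10⁻⁸·(11600)⁴·(4.29×10⁸/1.87×10¹²)² = 54.03 W/m².
For an isothermal sphere T⁴ = (1−a)S/(4σ) = 2.382×10⁸ K⁴.

T ≈ 124 K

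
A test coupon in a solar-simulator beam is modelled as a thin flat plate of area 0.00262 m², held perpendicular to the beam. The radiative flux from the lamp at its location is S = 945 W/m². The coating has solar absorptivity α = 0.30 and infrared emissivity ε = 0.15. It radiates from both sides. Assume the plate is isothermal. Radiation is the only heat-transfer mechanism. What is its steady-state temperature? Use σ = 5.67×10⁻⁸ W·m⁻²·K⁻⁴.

T ≈ 359 K

At equilibrium, absorbed power = emitted power.
Absorbing cross-section = A = 0.002620 m²; emitting surface = 2A = 0.005240 m² (ratio 2).
αS·A_cross = εσ·A_surf·T⁴  ⇒  T⁴ = αS/(ε·2σ).
T⁴ = 0.300·945/(0.15·2·5.67×10⁻⁸) = 1.667×10¹⁰ K⁴.
T = (1.667×10¹⁰)^(1/4).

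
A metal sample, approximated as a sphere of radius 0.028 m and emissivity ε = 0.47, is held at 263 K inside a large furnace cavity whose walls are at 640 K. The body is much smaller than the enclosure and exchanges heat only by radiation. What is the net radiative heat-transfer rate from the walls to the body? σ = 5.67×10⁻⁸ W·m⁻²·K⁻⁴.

For a small grey body in a large enclosure: P_net = εσA(T_body⁴ − T_wall⁴).
A = 4πr² = 0.009852 m²; T_body⁴ − T_wall⁴ = 4.784×10⁹ − 1.678×10¹¹ = -1.630×10¹¹ K⁴.
|P_net| = 0.47·5.67×10⁻⁸·0.009852·1.630×10¹¹.

P_net ≈ 42.8 W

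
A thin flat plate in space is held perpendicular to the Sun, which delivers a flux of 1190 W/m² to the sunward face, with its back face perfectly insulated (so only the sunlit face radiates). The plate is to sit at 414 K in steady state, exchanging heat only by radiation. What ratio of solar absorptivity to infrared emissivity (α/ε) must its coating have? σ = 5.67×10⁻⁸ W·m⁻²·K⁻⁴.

α/ε ≈ 1.40

Balance: αS·A = εσ·1A·T⁴ ⇒ α/ε = σT⁴/S.
α/ε = 5.67×10⁻⁸·(414)⁴/1190 = 5.67×10⁻⁸·2.938×10¹⁰/1190.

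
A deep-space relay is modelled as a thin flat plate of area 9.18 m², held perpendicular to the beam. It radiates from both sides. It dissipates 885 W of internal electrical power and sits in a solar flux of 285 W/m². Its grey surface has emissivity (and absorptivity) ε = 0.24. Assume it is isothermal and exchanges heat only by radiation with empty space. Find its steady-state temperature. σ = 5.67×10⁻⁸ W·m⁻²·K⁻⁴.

At steady state, absorbed solar power + internal power = radiated power.
Absorbed: α·S·A_cross = 0.24·285·9.180 = 627.9 W (cross-section A).
Total input = 627.9 + 885 = 1513 W.
Radiated: εσ·A_surf·T⁴ with A_surf = 2A = 18.36 m².
T⁴ = 1513/(0.24·5.67×10⁻⁸·18.36) = 6.055×10⁹ K⁴.

T ≈ 279 K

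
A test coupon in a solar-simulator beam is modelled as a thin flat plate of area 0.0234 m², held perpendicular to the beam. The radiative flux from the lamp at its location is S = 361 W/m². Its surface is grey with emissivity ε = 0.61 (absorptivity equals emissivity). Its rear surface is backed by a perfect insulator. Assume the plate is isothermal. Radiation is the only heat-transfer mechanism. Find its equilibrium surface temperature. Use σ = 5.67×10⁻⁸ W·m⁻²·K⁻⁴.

At equilibrium, absorbed power = emitted power.
Absorbing cross-section = A = 0.02340 m²; emitting surface = A = 0.02340 m² (ratio 1).
εS·A_cross = εσ·A_surf·T⁴  ⇒  T⁴ = S/(1σ)   (ε cancels).
T⁴ = 361/(1·5.67×10⁻⁸) = 6.367×10⁹ K⁴.
T = (6.367×10⁹)^(1/4).

T ≈ 282 K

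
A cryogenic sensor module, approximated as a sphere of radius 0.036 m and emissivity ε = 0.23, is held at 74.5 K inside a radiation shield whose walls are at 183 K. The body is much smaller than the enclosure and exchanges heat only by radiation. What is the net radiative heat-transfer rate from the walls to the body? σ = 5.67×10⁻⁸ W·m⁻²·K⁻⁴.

For a small grey body in a large enclosure: P_net = εσA(T_body⁴ − T_wall⁴).
A = 4πr² = 0.01629 m²; T_body⁴ − T_wall⁴ = 3.081×10⁷ − 1.122×10⁹ = -1.091×10⁹ K⁴.
|P_net| = 0.23·5.67×10⁻⁸·0.01629·1.091×10⁹.

P_net ≈ 0.232 W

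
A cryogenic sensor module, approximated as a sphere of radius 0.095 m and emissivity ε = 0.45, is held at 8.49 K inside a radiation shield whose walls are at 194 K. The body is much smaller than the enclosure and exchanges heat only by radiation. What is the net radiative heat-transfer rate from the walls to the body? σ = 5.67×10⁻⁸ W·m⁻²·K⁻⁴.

P_net ≈ 4.10 W

For a small grey body in a large enclosure: P_net = εσA(T_body⁴ − T_wall⁴).
A = 4πr² = 0.1134 m²; T_body⁴ − T_wall⁴ = 5196 − 1.416×10⁹ = -1.416×10⁹ K⁴.
|P_net| = 0.45·5.67×10⁻⁸·0.1134·1.416×10⁹.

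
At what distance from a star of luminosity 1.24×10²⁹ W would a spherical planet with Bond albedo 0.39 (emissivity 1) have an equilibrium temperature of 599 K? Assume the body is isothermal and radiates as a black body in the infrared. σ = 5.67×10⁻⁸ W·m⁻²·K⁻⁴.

d ≈ 4.54×10¹¹ m

For an isothermal black-emitting sphere, (1−a)S·πr² = σ·4πr²·T⁴ ⇒ S = 4σT⁴/(1−a).
S = 4·5.67×10⁻⁸·(599)⁴/0.610 = 47870 W/m².
Flux falls as S = L/(4πd²), so d = √(L/(4πS)) = √(1.24×10²⁹/(4π·47870)).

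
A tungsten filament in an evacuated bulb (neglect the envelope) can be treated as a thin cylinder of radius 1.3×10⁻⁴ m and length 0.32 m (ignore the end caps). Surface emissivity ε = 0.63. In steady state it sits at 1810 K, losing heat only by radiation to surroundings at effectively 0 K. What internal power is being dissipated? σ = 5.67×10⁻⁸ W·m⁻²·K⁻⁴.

P ≈ 100 W

Steady state: P = εσA T⁴.
A = 2πrL = 2.614×10⁻⁴ m²; T⁴ = (1810)⁴ = 1.073×10¹³ K⁴.
P = 0.63 × 5.67×10⁻⁸ × 2.614×10⁻⁴ × 1.073×10¹³.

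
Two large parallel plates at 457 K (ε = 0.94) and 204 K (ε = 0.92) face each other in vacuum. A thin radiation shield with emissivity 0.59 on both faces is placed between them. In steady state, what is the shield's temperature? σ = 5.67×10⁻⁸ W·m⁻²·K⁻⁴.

In steady state the net flux on the hot side equals that on the cold side.
σ(T₁⁴−T_s⁴)/D₁ = σ(T_s⁴−T₂⁴)/D₂, with D₁ = 1/ε₁+1/ε_s−1 = 1.759, D₂ = 1/ε_s+1/ε₂−1 = 1.782.
Solve for T_s⁴: T_s⁴ = (D₂·T₁⁴ + D₁·T₂⁴)/(D₁+D₂) = 2.281×10¹⁰ K⁴.

T_s ≈ 389 K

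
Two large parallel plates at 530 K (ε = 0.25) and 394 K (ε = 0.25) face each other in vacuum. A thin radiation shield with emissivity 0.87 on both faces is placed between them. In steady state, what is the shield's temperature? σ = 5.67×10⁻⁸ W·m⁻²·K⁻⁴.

T_s ≈ 476 K

In steady state the net flux on the hot side equals that on the cold side.
σ(T₁⁴−T_s⁴)/D₁ = σ(T_s⁴−T₂⁴)/D₂, with D₁ = 1/ε₁+1/ε_s−1 = 4.149, D₂ = 1/ε_s+1/ε₂−1 = 4.149.
Solve for T_s⁴: T_s⁴ = (D₂·T₁⁴ + D₁·T₂⁴)/(D₁+D₂) = 5.150×10¹⁰ K⁴.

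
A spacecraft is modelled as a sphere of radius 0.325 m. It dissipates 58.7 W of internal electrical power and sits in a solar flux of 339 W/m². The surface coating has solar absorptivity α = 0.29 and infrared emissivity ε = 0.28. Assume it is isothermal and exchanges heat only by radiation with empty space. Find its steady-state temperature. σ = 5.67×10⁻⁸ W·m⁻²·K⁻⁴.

At steady state, absorbed solar power + internal power = radiated power.
Absorbed: α·S·A_cross = 0.29·339·0.3318 = 32.62 W (cross-section πr²).
Total input = 32.62 + 58.7 = 91.32 W.
Radiated: εσ·A_surf·T⁴ with A_surf = 4πr² = 1.327 m².
T⁴ = 91.32/(0.28·5.67×10⁻⁸·1.327) = 4.334×10⁹ K⁴.

T ≈ 257 K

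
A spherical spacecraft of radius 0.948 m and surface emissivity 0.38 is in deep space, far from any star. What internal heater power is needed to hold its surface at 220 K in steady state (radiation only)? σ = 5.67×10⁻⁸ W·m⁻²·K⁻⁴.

P = εσ·4πr²·T⁴.
4πr² = 11.29 m²; T⁴ = 2.343×10⁹ K⁴.
P = 0.38·5.67×10⁻⁸·11.29·2.343×10⁹.

P ≈ 570 W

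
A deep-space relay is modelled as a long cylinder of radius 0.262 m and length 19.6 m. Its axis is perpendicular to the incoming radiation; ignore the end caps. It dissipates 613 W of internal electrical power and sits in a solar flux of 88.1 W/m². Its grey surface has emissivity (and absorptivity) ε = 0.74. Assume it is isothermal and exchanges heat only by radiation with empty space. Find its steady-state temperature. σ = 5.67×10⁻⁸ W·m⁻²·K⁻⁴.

T ≈ 175 K

At steady state, absorbed solar power + internal power = radiated power.
Absorbed: α·S·A_cross = 0.74·88.1·10.27 = 669.6 W (cross-section 2rL).
Total input = 669.6 + 613 = 1283 W.
Radiated: εσ·A_surf·T⁴ with A_surf = 2πrL = 32.27 m².
T⁴ = 1283/(0.74·5.67×10⁻⁸·32.27) = 9.474×10⁸ K⁴.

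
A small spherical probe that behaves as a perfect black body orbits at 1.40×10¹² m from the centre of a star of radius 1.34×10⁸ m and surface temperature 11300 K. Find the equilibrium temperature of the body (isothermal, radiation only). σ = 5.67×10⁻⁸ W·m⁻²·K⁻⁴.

T ≈ 78.2 K

The star's surface emits σT_*⁴; at distance d the flux is S = σT_*⁴(R_*/d)².
S = 5.67×10⁻⁸·(11300)⁴·(1.34×10⁸/1.40×10¹²)² = 8.469 W/m².
For an isothermal sphere T⁴ = (1−a)S/(4σ) = 3.734×10⁷ K⁴.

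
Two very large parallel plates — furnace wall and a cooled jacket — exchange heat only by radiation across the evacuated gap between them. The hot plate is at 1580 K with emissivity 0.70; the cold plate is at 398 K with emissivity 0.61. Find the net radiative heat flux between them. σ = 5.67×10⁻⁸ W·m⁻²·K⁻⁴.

For two infinite grey parallel plates, q = σ(T₁⁴ − T₂⁴)/(1/ε₁ + 1/ε₂ − 1).
T₁⁴ − T₂⁴ = 6.232×10¹² − 2.509×10¹⁰ = 6.207×10¹² K⁴.
1/ε₁ + 1/ε₂ − 1 = 1.429 + 1.639 − 1 = 2.068.
q = 5.67×10⁻⁸ × 6.207×10¹² / 2.068.

q ≈ 1.70×10⁵ W/m²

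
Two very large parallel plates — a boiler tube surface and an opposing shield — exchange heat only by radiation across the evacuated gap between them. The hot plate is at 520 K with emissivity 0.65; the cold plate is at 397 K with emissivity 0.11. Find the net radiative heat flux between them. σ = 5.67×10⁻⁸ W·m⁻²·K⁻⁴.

q ≈ 284 W/m²

For two infinite grey parallel plates, q = σ(T₁⁴ − T₂⁴)/(1/ε₁ + 1/ε₂ − 1).
T₁⁴ − T₂⁴ = 7.312×10¹⁰ − 2.484×10¹⁰ = 4.828×10¹⁰ K⁴.
1/ε₁ + 1/ε₂ − 1 = 1.538 + 9.091 − 1 = 9.629.
q = 5.67×10⁻⁸ × 4.828×10¹⁰ / 9.629.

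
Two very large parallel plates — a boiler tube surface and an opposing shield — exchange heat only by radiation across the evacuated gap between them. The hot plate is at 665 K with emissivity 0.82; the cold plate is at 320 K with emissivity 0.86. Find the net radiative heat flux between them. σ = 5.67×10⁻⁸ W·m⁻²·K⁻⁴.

q ≈ 7590 W/m²

For two infinite grey parallel plates, q = σ(T₁⁴ − T₂⁴)/(1/ε₁ + 1/ε₂ − 1).
T₁⁴ − T₂⁴ = 1.956×10¹¹ − 1.049×10¹⁰ = 1.851×10¹¹ K⁴.
1/ε₁ + 1/ε₂ − 1 = 1.220 + 1.163 − 1 = 1.382.
q = 5.67×10⁻⁸ × 1.851×10¹¹ / 1.382.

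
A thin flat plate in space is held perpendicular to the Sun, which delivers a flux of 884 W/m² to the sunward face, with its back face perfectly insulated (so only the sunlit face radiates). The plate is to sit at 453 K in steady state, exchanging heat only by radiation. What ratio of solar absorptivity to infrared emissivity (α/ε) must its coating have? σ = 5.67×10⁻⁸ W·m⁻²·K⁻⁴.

Balance: αS·A = εσ·1A·T⁴ ⇒ α/ε = σT⁴/S.
α/ε = 5.67×10⁻⁸·(453)⁴/884 = 5.67×10⁻⁸·4.211×10¹⁰/884.

α/ε ≈ 2.70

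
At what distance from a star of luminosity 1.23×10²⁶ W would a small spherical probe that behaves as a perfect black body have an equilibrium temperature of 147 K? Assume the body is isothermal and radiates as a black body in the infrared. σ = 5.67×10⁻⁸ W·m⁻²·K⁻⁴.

d ≈ 3.04×10¹¹ m

For an isothermal black-emitting sphere, (1−a)S·πr² = σ·4πr²·T⁴ ⇒ S = 4σT⁴/(1−a).
S = 4·5.67×10⁻⁸·(147)⁴/1.00 = 105.9 W/m².
Flux falls as S = L/(4πd²), so d = √(L/(4πS)) = √(1.23×10²⁶/(4π·105.9)).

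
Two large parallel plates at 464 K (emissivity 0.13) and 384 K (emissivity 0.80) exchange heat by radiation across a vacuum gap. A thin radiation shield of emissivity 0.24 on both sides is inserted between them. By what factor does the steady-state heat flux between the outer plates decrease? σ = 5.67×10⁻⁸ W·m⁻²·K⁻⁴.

factor ≈ 1.92

Without shield: q₀ = σΔ(T⁴)/(1/ε₁+1/ε₂−1) with denominator 7.942.
With shield the two gaps are in series; the resistances add: (1/ε₁+1/ε_s−1)+(1/ε_s+1/ε₂−1) = 10.86+4.417 = 15.28.
Heat-flux ratio q₀/q = 15.28/7.942.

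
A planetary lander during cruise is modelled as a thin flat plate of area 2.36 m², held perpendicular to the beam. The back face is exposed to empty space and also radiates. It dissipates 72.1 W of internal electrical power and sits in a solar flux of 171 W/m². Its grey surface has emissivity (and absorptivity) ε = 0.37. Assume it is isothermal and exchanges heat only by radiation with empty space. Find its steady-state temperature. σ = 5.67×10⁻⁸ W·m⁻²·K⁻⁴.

At steady state, absorbed solar power + internal power = radiated power.
Absorbed: α·S·A_cross = 0.37·171·2.360 = 149.3 W (cross-section A).
Total input = 149.3 + 72.1 = 221.4 W.
Radiated: εσ·A_surf·T⁴ with A_surf = 2A = 4.720 m².
T⁴ = 221.4/(0.37·5.67×10⁻⁸·4.720) = 2.236×10⁹ K⁴.

T ≈ 217 K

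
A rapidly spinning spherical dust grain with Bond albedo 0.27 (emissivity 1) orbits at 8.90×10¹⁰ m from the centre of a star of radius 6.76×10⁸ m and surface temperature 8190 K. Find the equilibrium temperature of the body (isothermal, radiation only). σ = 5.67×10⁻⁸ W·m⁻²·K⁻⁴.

T ≈ 467 K

The star's surface emits σT_*⁴; at distance d the flux is S = σT_*⁴(R_*/d)².
S = 5.67×10⁻⁸·(8190)⁴·(6.76×10⁸/8.90×10¹⁰)² = 14720 W/m².
For an isothermal sphere T⁴ = (1−a)S/(4σ) = 4.737×10¹⁰ K⁴.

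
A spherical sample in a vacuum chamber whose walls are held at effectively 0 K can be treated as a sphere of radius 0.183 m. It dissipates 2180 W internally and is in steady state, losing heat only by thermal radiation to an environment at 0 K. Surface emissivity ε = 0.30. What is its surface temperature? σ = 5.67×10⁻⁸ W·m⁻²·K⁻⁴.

T ≈ 743 K

Steady state: internal power = radiated power, P = εσA T⁴.
Radiating area A = 4πr² = 0.4208 m².
T⁴ = P/(εσA) = 2180/(0.30·5.67×10⁻⁸·0.4208) = 3.045×10¹¹ K⁴.
T = (3.045×10¹¹)^(1/4).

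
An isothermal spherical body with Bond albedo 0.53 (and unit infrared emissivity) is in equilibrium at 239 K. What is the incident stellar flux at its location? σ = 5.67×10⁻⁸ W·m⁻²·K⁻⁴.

(1−a)S·πr² = σ·4πr²·T⁴ ⇒ S = 4σT⁴/(1−a).
S = 4·5.67×10⁻⁸·3.263×10⁹/0.470.

S ≈ 1570 W/m²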